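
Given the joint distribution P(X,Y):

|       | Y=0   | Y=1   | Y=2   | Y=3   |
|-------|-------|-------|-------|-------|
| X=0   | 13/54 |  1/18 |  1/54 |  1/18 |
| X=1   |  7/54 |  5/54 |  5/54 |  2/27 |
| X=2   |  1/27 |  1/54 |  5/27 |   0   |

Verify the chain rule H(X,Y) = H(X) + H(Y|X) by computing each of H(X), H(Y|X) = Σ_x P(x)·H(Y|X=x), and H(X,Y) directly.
H(X) = 1.5552 bits, H(Y|X) = 1.5385 bits, H(X,Y) = 3.0937 bits

Marginal of X (row sums):
  P(X=0) = 13/54 + 1/18 + 1/54 + 1/18 = 10/27
  P(X=1) = 7/54 + 5/54 + 5/54 + 2/27 = 7/18
  P(X=2) = 1/27 + 1/54 + 5/27 + 0 = 13/54
H(X) = -[(10/27)·log₂(10/27) + (7/18)·log₂(7/18) + (13/54)·log₂(13/54)]
  = 0.53073 + 0.52989 + 0.49459 = 1.5552 bits

H(Y|X) = Σ_x P(x)·H(Y|X=x):
  X=0: P(X=0) = 10/27, P(Y|X=0) = (13/20, 3/20, 1/20, 3/20) → H(Y|X=0) = 1.44115
  X=1: P(X=1) = 7/18, P(Y|X=1) = (1/3, 5/21, 5/21, 4/21) → H(Y|X=1) = 1.96990
  X=2: P(X=2) = 13/54, P(Y|X=2) = (2/13, 1/13, 10/13, 0) → H(Y|X=2) = 0.99126
H(Y|X) = (10/27)·1.44115 + (7/18)·1.96990 + (13/54)·0.99126 = 1.5385 bits

H(X,Y) = -Σ_{x,y} P(x,y) log₂ P(x,y). Per-cell terms -P(x,y)·log₂P(x,y):
  X=0: 0.49459, 0.23166, 0.10657, 0.23166
  X=1: 0.38209, 0.31787, 0.31787, 0.27814
  X=2: 0.17611, 0.10657, 0.45055, 0.00000
  (cells with P = 0 contribute 0)
Sum of the 12 terms: H(X,Y) = 3.0937 bits

Chain rule check:
  H(X) + H(Y|X) = 1.5552 + 1.5385 = 3.0937 bits
  H(X,Y) = 3.0937 bits
✓ Chain rule verified.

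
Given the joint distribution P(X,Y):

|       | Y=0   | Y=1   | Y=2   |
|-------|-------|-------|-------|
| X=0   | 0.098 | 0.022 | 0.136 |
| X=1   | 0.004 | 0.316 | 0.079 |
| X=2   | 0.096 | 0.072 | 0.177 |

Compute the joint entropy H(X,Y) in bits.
2.7274 bits

H(X,Y) = -Σ_{x,y} P(x,y) log₂ P(x,y). Per-cell terms -P(x,y)·log₂P(x,y):
  X=0: 0.32841, 0.12114, 0.39145
  X=1: 0.03186, 0.52519, 0.28930
  X=2: 0.32456, 0.27330, 0.44218
Sum of the 9 terms: H(X,Y) = 2.7274 bits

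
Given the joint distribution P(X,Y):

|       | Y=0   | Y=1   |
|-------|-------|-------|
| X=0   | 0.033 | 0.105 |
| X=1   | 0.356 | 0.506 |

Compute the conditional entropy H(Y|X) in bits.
0.9526 bits

H(Y|X) = H(X,Y) - H(X)

H(X,Y) = -Σ_{x,y} P(x,y) log₂ P(x,y). Per-cell terms -P(x,y)·log₂P(x,y):
  X=0: 0.1624, 0.3414
  X=1: 0.5305, 0.4973
Sum of the 4 terms: H(X,Y) = 1.5316 bits

Marginal of X (row sums):
  P(X=0) = 0.033 + 0.105 = 0.138
  P(X=1) = 0.356 + 0.506 = 0.862
H(X) = -[0.138·log₂(0.138) + 0.862·log₂(0.862)]
  = 0.3943 + 0.1847 = 0.5790 bits

H(Y|X) = H(X,Y) - H(X) = 1.5316 - 0.5790 = 0.9526 bits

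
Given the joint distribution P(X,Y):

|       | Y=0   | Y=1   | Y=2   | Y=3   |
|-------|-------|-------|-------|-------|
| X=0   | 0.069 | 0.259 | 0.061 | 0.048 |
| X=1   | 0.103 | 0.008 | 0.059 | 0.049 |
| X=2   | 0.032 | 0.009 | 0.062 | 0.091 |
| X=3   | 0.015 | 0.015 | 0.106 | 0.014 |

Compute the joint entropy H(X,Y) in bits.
3.4696 bits

H(X,Y) = -Σ_{x,y} P(x,y) log₂ P(x,y). Per-cell terms -P(x,y)·log₂P(x,y):
  X=0: 0.26615, 0.50478, 0.24614, 0.21028
  X=1: 0.33777, 0.05573, 0.24091, 0.21320
  X=2: 0.15891, 0.06116, 0.24872, 0.31468
  X=3: 0.09088, 0.09088, 0.34321, 0.08622
Sum of the 16 terms: H(X,Y) = 3.4696 bits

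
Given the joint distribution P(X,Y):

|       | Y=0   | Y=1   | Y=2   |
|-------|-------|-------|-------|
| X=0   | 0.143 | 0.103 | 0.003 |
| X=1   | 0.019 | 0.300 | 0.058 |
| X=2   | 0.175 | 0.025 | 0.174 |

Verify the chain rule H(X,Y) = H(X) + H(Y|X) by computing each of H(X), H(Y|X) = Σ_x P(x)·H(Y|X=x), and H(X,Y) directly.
H(X) = 1.5607 bits, H(Y|X) = 1.0835 bits, H(X,Y) = 2.6442 bits

Marginal of X (row sums):
  P(X=0) = 0.143 + 0.103 + 0.003 = 0.249
  P(X=1) = 0.019 + 0.300 + 0.058 = 0.377
  P(X=2) = 0.175 + 0.025 + 0.174 = 0.374
H(X) = -[0.249·log₂(0.249) + 0.377·log₂(0.377) + 0.374·log₂(0.374)]
  = 0.4994 + 0.5306 + 0.5307 = 1.5607 bits

H(Y|X) = Σ_x P(x)·H(Y|X=x):
  X=0: P(X=0) = 0.249, P(Y|X=0) = (143/249, 103/249, 1/83) → H(Y|X=0) = 1.0631
  X=1: P(X=1) = 0.377, P(Y|X=1) = (19/377, 300/377, 2/13) → H(Y|X=1) = 0.8950
  X=2: P(X=2) = 0.374, P(Y|X=2) = (175/374, 25/374, 87/187) → H(Y|X=2) = 1.2872
H(Y|X) = 0.249·1.0631 + 0.377·0.8950 + 0.374·1.2872 = 1.0835 bits

H(X,Y) = -Σ_{x,y} P(x,y) log₂ P(x,y). Per-cell terms -P(x,y)·log₂P(x,y):
  X=0: 0.4012, 0.3378, 0.0251
  X=1: 0.1086, 0.5211, 0.2383
  X=2: 0.4401, 0.1330, 0.4390
Sum of the 9 terms: H(X,Y) = 2.6442 bits

Chain rule check:
  H(X) + H(Y|X) = 1.5607 + 1.0835 = 2.6442 bits
  H(X,Y) = 2.6442 bits
✓ Chain rule verified.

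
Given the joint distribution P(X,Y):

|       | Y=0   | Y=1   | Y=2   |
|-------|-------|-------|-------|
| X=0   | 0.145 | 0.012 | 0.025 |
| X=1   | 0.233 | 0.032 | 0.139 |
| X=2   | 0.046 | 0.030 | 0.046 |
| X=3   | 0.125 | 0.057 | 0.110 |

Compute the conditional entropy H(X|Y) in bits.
1.7940 bits

H(X|Y) = H(X,Y) - H(Y)

H(X,Y) = -Σ_{x,y} P(x,y) log₂ P(x,y). Per-cell terms -P(x,y)·log₂P(x,y):
  X=0: 0.4039519, 0.0765699, 0.1330482
  X=1: 0.4896724, 0.1589051, 0.3957112
  X=2: 0.2043422, 0.1517668, 0.2043422
  X=3: 0.3750000, 0.2355750, 0.3502867
Sum of the 12 terms: H(X,Y) = 3.179172 bits

Marginal of Y (column sums):
  P(Y=0) = 0.145 + 0.233 + 0.046 + 0.125 = 0.549
  P(Y=1) = 0.012 + 0.032 + 0.030 + 0.057 = 0.131
  P(Y=2) = 0.025 + 0.139 + 0.046 + 0.110 = 0.320
H(Y) = -[0.549·log₂(0.549) + 0.131·log₂(0.131) + 0.320·log₂(0.320)]
  = 0.4749519 + 0.3841393 + 0.5260340 = 1.385125 bits

H(X|Y) = H(X,Y) - H(Y) = 3.179172 - 1.385125 = 1.7940 bits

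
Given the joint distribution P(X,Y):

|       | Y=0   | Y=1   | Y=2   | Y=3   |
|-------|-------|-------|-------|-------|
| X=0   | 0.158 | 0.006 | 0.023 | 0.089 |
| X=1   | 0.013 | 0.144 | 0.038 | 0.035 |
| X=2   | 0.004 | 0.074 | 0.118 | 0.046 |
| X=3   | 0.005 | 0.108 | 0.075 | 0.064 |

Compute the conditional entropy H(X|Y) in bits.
1.5644 bits

H(X|Y) = H(X,Y) - H(Y)

H(X,Y) = -Σ_{x,y} P(x,y) log₂ P(x,y). Per-cell terms -P(x,y)·log₂P(x,y):
  X=0: 0.420597, 0.044285, 0.125171, 0.310615
  X=1: 0.081449, 0.402604, 0.179279, 0.169278
  X=2: 0.031863, 0.277968, 0.363811, 0.204342
  X=3: 0.038219, 0.346777, 0.280272, 0.253810
Sum of the 16 terms: H(X,Y) = 3.53034 bits

Marginal of Y (column sums):
  P(Y=0) = 0.158 + 0.013 + 0.004 + 0.005 = 0.180
  P(Y=1) = 0.006 + 0.144 + 0.074 + 0.108 = 0.332
  P(Y=2) = 0.023 + 0.038 + 0.118 + 0.075 = 0.254
  P(Y=3) = 0.089 + 0.035 + 0.046 + 0.064 = 0.234
H(Y) = -[0.180·log₂(0.180) + 0.332·log₂(0.332) + 0.254·log₂(0.254) + 0.234·log₂(0.234)]
  = 0.445308 + 0.528127 + 0.502183 + 0.490328 = 1.96595 bits

H(X|Y) = H(X,Y) - H(Y) = 3.53034 - 1.96595 = 1.5644 bits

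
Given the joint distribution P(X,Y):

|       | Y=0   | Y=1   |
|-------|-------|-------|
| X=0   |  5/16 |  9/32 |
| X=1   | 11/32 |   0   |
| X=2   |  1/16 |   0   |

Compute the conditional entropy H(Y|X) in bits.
0.5926 bits

H(Y|X) = H(X,Y) - H(X)

H(X,Y) = -Σ_{x,y} P(x,y) log₂ P(x,y). Per-cell terms -P(x,y)·log₂P(x,y):
  X=0: 0.5244, 0.5147
  X=1: 0.5296, 0.0000
  X=2: 0.2500, 0.0000
  (cells with P = 0 contribute 0)
Sum of the 6 terms: H(X,Y) = 1.8187 bits

Marginal of X (row sums):
  P(X=0) = 5/16 + 9/32 = 19/32
  P(X=1) = 11/32 + 0 = 11/32
  P(X=2) = 1/16 + 0 = 1/16
H(X) = -[(19/32)·log₂(19/32) + (11/32)·log₂(11/32) + (1/16)·log₂(1/16)]
  = 0.4465 + 0.5296 + 0.2500 = 1.2261 bits

H(Y|X) = H(X,Y) - H(X) = 1.8187 - 1.2261 = 0.5926 bits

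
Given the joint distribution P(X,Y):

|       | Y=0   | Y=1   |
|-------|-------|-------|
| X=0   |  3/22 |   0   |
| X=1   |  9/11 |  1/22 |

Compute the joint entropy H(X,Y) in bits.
0.8315 bits

H(X,Y) = -Σ_{x,y} P(x,y) log₂ P(x,y). Per-cell terms -P(x,y)·log₂P(x,y):
  X=0: 0.39197, 0.00000
  X=1: 0.23687, 0.20270
  (cells with P = 0 contribute 0)
Sum of the 4 terms: H(X,Y) = 0.8315 bits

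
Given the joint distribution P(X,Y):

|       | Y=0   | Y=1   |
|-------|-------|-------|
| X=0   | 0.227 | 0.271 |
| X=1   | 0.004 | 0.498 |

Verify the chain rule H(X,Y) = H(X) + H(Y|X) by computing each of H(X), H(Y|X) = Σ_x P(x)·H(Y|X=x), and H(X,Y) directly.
H(X) = 1.0000 bits, H(Y|X) = 0.5288 bits, H(X,Y) = 1.5288 bits

Marginal of X (row sums):
  P(X=0) = 0.227 + 0.271 = 0.498
  P(X=1) = 0.004 + 0.498 = 0.502
H(X) = -[0.498·log₂(0.498) + 0.502·log₂(0.502)]
  = 0.50088 + 0.49911 = 1.0000 bits

H(Y|X) = Σ_x P(x)·H(Y|X=x):
  X=0: P(X=0) = 0.498, P(Y|X=0) = (227/498, 271/498) → H(Y|X=0) = 0.99436
  X=1: P(X=1) = 0.502, P(Y|X=1) = (2/251, 249/251) → H(Y|X=1) = 0.06700
H(Y|X) = 0.498·0.99436 + 0.502·0.06700 = 0.5288 bits

H(X,Y) = -Σ_{x,y} P(x,y) log₂ P(x,y). Per-cell terms -P(x,y)·log₂P(x,y):
  X=0: 0.48561, 0.51047
  X=1: 0.03186, 0.50088
Sum of the 4 terms: H(X,Y) = 1.5288 bits

Chain rule check:
  H(X) + H(Y|X) = 1.0000 + 0.5288 = 1.5288 bits
  H(X,Y) = 1.5288 bits
✓ Chain rule verified.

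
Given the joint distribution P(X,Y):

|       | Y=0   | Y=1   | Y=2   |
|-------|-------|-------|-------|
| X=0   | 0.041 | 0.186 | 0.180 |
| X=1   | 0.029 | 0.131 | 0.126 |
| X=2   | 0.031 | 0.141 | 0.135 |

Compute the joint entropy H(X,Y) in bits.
2.9383 bits

H(X,Y) = -Σ_{x,y} P(x,y) log₂ P(x,y). Per-cell terms -P(x,y)·log₂P(x,y):
  X=0: 0.1889, 0.4514, 0.4453
  X=1: 0.1481, 0.3841, 0.3766
  X=2: 0.1554, 0.3985, 0.3900
Sum of the 9 terms: H(X,Y) = 2.9383 bits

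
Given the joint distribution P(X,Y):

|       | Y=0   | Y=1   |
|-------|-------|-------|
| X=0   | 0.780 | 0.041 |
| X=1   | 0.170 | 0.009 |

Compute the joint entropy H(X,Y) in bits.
0.9643 bits

H(X,Y) = -Σ_{x,y} P(x,y) log₂ P(x,y). Per-cell terms -P(x,y)·log₂P(x,y):
  X=0: 0.2796, 0.1889
  X=1: 0.4346, 0.0612
Sum of the 4 terms: H(X,Y) = 0.9643 bits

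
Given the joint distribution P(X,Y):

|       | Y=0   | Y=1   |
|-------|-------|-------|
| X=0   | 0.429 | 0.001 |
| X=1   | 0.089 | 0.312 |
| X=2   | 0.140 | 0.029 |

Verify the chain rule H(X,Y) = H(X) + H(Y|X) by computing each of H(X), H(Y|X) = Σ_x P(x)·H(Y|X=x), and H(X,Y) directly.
H(X) = 1.4857 bits, H(Y|X) = 0.4282 bits, H(X,Y) = 1.9139 bits

Marginal of X (row sums):
  P(X=0) = 0.429 + 0.001 = 0.430
  P(X=1) = 0.089 + 0.312 = 0.401
  P(X=2) = 0.140 + 0.029 = 0.169
H(X) = -[0.430·log₂(0.430) + 0.401·log₂(0.401) + 0.169·log₂(0.169)]
  = 0.5236 + 0.5286 + 0.4335 = 1.4857 bits

H(Y|X) = Σ_x P(x)·H(Y|X=x):
  X=0: P(X=0) = 0.430, P(Y|X=0) = (429/430, 1/430) → H(Y|X=0) = 0.0237
  X=1: P(X=1) = 0.401, P(Y|X=1) = (89/401, 312/401) → H(Y|X=1) = 0.7637
  X=2: P(X=2) = 0.169, P(Y|X=2) = (140/169, 29/169) → H(Y|X=2) = 0.6613
H(Y|X) = 0.430·0.0237 + 0.401·0.7637 + 0.169·0.6613 = 0.4282 bits

H(X,Y) = -Σ_{x,y} P(x,y) log₂ P(x,y). Per-cell terms -P(x,y)·log₂P(x,y):
  X=0: 0.5238, 0.0100
  X=1: 0.3106, 0.5243
  X=2: 0.3971, 0.1481
Sum of the 6 terms: H(X,Y) = 1.9139 bits

Chain rule check:
  H(X) + H(Y|X) = 1.4857 + 0.4282 = 1.9139 bits
  H(X,Y) = 1.9139 bits
✓ Chain rule verified.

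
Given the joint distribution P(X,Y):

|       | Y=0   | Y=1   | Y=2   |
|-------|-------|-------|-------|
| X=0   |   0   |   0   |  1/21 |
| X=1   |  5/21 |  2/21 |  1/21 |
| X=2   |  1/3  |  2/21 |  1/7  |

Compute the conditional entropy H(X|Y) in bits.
1.0768 bits

H(X|Y) = H(X,Y) - H(Y)

H(X,Y) = -Σ_{x,y} P(x,y) log₂ P(x,y). Per-cell terms -P(x,y)·log₂P(x,y):
  X=0: 0.00000, 0.00000, 0.20916
  X=1: 0.49295, 0.32308, 0.20916
  X=2: 0.52832, 0.32308, 0.40105
  (cells with P = 0 contribute 0)
Sum of the 9 terms: H(X,Y) = 2.4868 bits

Marginal of Y (column sums):
  P(Y=0) = 0 + 5/21 + 1/3 = 4/7
  P(Y=1) = 0 + 2/21 + 2/21 = 4/21
  P(Y=2) = 1/21 + 1/21 + 1/7 = 5/21
H(Y) = -[(4/7)·log₂(4/7) + (4/21)·log₂(4/21) + (5/21)·log₂(5/21)]
  = 0.46135 + 0.45568 + 0.49295 = 1.4100 bits

H(X|Y) = H(X,Y) - H(Y) = 2.4868 - 1.4100 = 1.0768 bits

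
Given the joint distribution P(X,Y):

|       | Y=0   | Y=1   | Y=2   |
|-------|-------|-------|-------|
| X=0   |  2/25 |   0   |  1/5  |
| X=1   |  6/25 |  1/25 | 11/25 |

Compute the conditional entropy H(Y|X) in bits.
1.1015 bits

H(Y|X) = H(X,Y) - H(X)

H(X,Y) = -Σ_{x,y} P(x,y) log₂ P(x,y). Per-cell terms -P(x,y)·log₂P(x,y):
  X=0: 0.29151, 0.00000, 0.46439
  X=1: 0.49413, 0.18575, 0.52115
  (cells with P = 0 contribute 0)
Sum of the 6 terms: H(X,Y) = 1.95693 bits

Marginal of X (row sums):
  P(X=0) = 2/25 + 0 + 1/5 = 7/25
  P(X=1) = 6/25 + 1/25 + 11/25 = 18/25
H(X) = -[(7/25)·log₂(7/25) + (18/25)·log₂(18/25)]
  = 0.51422 + 0.34123 = 0.85545 bits

H(Y|X) = H(X,Y) - H(X) = 1.95693 - 0.85545 = 1.1015 bits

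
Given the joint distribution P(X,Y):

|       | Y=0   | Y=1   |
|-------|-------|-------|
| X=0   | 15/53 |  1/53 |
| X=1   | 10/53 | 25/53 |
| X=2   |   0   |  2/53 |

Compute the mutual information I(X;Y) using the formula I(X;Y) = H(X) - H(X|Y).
0.3259 bits

I(X;Y) = H(X) - H(X|Y)

Marginal of X (row sums):
  P(X=0) = 15/53 + 1/53 = 16/53
  P(X=1) = 10/53 + 25/53 = 35/53
  P(X=2) = 0 + 2/53 = 2/53
H(X) = -[(16/53)·log₂(16/53) + (35/53)·log₂(35/53) + (2/53)·log₂(2/53)]
  = 0.52164 + 0.39533 + 0.17841 = 1.0954 bits

Marginal of Y (column sums):
  P(Y=0) = 15/53 + 10/53 + 0 = 25/53
  P(Y=1) = 1/53 + 25/53 + 2/53 = 28/53
H(X|Y) = Σ_y P(y)·H(X|Y=y):
  Y=0: P(Y=0) = 25/53, P(X|Y=0) = (3/5, 2/5, 0) → H(X|Y=0) = 0.97095
  Y=1: P(Y=1) = 28/53, P(X|Y=1) = (1/28, 25/28, 1/14) → H(X|Y=1) = 0.58963
H(X|Y) = (25/53)·0.97095 + (28/53)·0.58963 = 0.7695 bits

I(X;Y) = H(X) - H(X|Y) = 1.0954 - 0.7695 = 0.3259 bits

Cross-check via I(X;Y) = H(X) + H(Y) - H(X,Y): computing H(Y) from the column sums and H(X,Y) from the 6 cells in the same way gives H(Y) = 0.9977 bits and H(X,Y) = 1.7672 bits, so
I(X;Y) = 1.0954 + 0.9977 - 1.7672 = 0.3259 bits ✓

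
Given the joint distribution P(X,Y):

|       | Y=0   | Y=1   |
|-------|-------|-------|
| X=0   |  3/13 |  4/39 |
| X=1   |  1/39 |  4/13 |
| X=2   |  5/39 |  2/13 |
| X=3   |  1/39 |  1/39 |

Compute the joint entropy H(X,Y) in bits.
2.5503 bits

H(X,Y) = -Σ_{x,y} P(x,y) log₂ P(x,y). Per-cell terms -P(x,y)·log₂P(x,y):
  X=0: 0.4882, 0.3370
  X=1: 0.1355, 0.5232
  X=2: 0.3799, 0.4155
  X=3: 0.1355, 0.1355
Sum of the 8 terms: H(X,Y) = 2.5503 bits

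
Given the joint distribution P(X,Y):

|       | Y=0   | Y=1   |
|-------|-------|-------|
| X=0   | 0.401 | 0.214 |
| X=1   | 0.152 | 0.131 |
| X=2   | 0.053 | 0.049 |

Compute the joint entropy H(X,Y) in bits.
2.2397 bits

H(X,Y) = -Σ_{x,y} P(x,y) log₂ P(x,y). Per-cell terms -P(x,y)·log₂P(x,y):
  X=0: 0.52865, 0.47600
  X=1: 0.41311, 0.38414
  X=2: 0.22461, 0.21320
Sum of the 6 terms: H(X,Y) = 2.2397 bits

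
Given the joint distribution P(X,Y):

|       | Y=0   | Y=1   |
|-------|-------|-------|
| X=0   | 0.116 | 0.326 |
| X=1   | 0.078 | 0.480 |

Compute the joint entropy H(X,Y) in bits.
1.6830 bits

H(X,Y) = -Σ_{x,y} P(x,y) log₂ P(x,y). Per-cell terms -P(x,y)·log₂P(x,y):
  X=0: 0.36051, 0.52716
  X=1: 0.28707, 0.50827
Sum of the 4 terms: H(X,Y) = 1.6830 bits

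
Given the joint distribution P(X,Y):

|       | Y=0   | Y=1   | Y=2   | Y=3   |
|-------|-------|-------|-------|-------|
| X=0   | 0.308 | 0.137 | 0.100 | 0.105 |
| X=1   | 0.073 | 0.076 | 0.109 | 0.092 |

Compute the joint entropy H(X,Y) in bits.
2.8132 bits

H(X,Y) = -Σ_{x,y} P(x,y) log₂ P(x,y). Per-cell terms -P(x,y)·log₂P(x,y):
  X=0: 0.5233, 0.3929, 0.3322, 0.3414
  X=1: 0.2756, 0.2826, 0.3485, 0.3167
Sum of the 8 terms: H(X,Y) = 2.8132 bits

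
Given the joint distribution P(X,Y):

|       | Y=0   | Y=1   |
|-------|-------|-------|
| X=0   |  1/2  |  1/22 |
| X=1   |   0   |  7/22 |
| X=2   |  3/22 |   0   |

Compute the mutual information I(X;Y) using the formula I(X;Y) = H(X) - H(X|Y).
0.7199 bits

I(X;Y) = H(X) - H(X|Y)

Marginal of X (row sums):
  P(X=0) = 1/2 + 1/22 = 6/11
  P(X=1) = 0 + 7/22 = 7/22
  P(X=2) = 3/22 + 0 = 3/22
H(X) = -[(6/11)·log₂(6/11) + (7/22)·log₂(7/22) + (3/22)·log₂(3/22)]
  = 0.476983 + 0.525661 + 0.391973 = 1.394617 bits

Marginal of Y (column sums):
  P(Y=0) = 1/2 + 0 + 3/22 = 7/11
  P(Y=1) = 1/22 + 7/22 + 0 = 4/11
H(X|Y) = Σ_y P(y)·H(X|Y=y):
  Y=0: P(Y=0) = 7/11, P(X|Y=0) = (11/14, 0, 3/14) → H(X|Y=0) = 0.749595
  Y=1: P(Y=1) = 4/11, P(X|Y=1) = (1/8, 7/8, 0) → H(X|Y=1) = 0.543564
H(X|Y) = (7/11)·0.749595 + (4/11)·0.543564 = 0.674675 bits

I(X;Y) = H(X) - H(X|Y) = 1.394617 - 0.674675 = 0.7199 bits

Cross-check via I(X;Y) = H(X) + H(Y) - H(X,Y): computing H(Y) from the column sums and H(X,Y) from the 6 cells in the same way gives H(Y) = 0.945660 bits and H(X,Y) = 1.620335 bits, so
I(X;Y) = 1.394617 + 0.945660 - 1.620335 = 0.7199 bits ✓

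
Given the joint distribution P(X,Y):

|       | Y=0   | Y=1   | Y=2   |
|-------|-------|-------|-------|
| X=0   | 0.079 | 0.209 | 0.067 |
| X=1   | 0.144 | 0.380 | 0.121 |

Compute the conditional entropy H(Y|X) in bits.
1.3859 bits

H(Y|X) = H(X,Y) - H(X)

H(X,Y) = -Σ_{x,y} P(x,y) log₂ P(x,y). Per-cell terms -P(x,y)·log₂P(x,y):
  X=0: 0.2892983, 0.4720109, 0.2612796
  X=1: 0.4026037, 0.5304529, 0.3686774
Sum of the 6 terms: H(X,Y) = 2.324323 bits

Marginal of X (row sums):
  P(X=0) = 0.079 + 0.209 + 0.067 = 0.355
  P(X=1) = 0.144 + 0.380 + 0.121 = 0.645
H(X) = -[0.355·log₂(0.355) + 0.645·log₂(0.645)]
  = 0.5304087 + 0.4080457 = 0.938454 bits

H(Y|X) = H(X,Y) - H(X) = 2.324323 - 0.938454 = 1.3859 bits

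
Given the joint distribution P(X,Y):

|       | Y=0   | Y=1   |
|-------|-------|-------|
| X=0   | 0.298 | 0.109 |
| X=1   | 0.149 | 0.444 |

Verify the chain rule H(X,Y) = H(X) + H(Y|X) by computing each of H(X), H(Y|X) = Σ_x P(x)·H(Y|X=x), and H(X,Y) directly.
H(X) = 0.9749 bits, H(Y|X) = 0.8235 bits, H(X,Y) = 1.7984 bits

Marginal of X (row sums):
  P(X=0) = 0.298 + 0.109 = 0.407
  P(X=1) = 0.149 + 0.444 = 0.593
H(X) = -[0.407·log₂(0.407) + 0.593·log₂(0.593)]
  = 0.52784 + 0.44706 = 0.9749 bits

H(Y|X) = Σ_x P(x)·H(Y|X=x):
  X=0: P(X=0) = 0.407, P(Y|X=0) = (298/407, 109/407) → H(Y|X=0) = 0.83831
  X=1: P(X=1) = 0.593, P(Y|X=1) = (149/593, 444/593) → H(Y|X=1) = 0.81328
H(Y|X) = 0.407·0.83831 + 0.593·0.81328 = 0.8235 bits

H(X,Y) = -Σ_{x,y} P(x,y) log₂ P(x,y). Per-cell terms -P(x,y)·log₂P(x,y):
  X=0: 0.52049, 0.34854
  X=1: 0.40925, 0.52009
Sum of the 4 terms: H(X,Y) = 1.7984 bits

Chain rule check:
  H(X) + H(Y|X) = 0.9749 + 0.8235 = 1.7984 bits
  H(X,Y) = 1.7984 bits
✓ Chain rule verified.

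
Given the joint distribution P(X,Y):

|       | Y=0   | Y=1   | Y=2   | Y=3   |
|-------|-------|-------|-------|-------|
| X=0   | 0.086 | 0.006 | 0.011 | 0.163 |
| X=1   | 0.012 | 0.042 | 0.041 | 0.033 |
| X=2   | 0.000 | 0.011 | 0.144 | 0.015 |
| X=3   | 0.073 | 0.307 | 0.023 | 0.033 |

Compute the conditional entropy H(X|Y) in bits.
1.1753 bits

H(X|Y) = H(X,Y) - H(Y)

H(X,Y) = -Σ_{x,y} P(x,y) log₂ P(x,y). Per-cell terms -P(x,y)·log₂P(x,y):
  X=0: 0.3043987, 0.0442849, 0.0715699, 0.4265801
  X=1: 0.0765699, 0.1920856, 0.1889375, 0.1624059
  X=2: 0.0000000, 0.0715699, 0.4026037, 0.0908834
  X=3: 0.2756451, 0.5230327, 0.1251711, 0.1624059
  (cells with P = 0 contribute 0)
Sum of the 16 terms: H(X,Y) = 3.118144 bits

Marginal of Y (column sums):
  P(Y=0) = 0.086 + 0.012 + 0.000 + 0.073 = 0.171
  P(Y=1) = 0.006 + 0.042 + 0.011 + 0.307 = 0.366
  P(Y=2) = 0.011 + 0.041 + 0.144 + 0.023 = 0.219
  P(Y=3) = 0.163 + 0.033 + 0.015 + 0.033 = 0.244
H(Y) = -[0.171·log₂(0.171) + 0.366·log₂(0.366) + 0.219·log₂(0.219) + 0.244·log₂(0.244)]
  = 0.4356963 + 0.5307309 + 0.4798284 + 0.4965515 = 1.942807 bits

H(X|Y) = H(X,Y) - H(Y) = 3.118144 - 1.942807 = 1.1753 bits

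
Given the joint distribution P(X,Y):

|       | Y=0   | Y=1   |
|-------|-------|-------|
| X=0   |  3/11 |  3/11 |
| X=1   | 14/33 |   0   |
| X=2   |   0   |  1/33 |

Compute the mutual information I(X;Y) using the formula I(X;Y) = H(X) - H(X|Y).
0.3395 bits

I(X;Y) = H(X) - H(X|Y)

Marginal of X (row sums):
  P(X=0) = 3/11 + 3/11 = 6/11
  P(X=1) = 14/33 + 0 = 14/33
  P(X=2) = 0 + 1/33 = 1/33
H(X) = -[(6/11)·log₂(6/11) + (14/33)·log₂(14/33) + (1/33)·log₂(1/33)]
  = 0.47698 + 0.52480 + 0.15286 = 1.1546 bits

Marginal of Y (column sums):
  P(Y=0) = 3/11 + 14/33 + 0 = 23/33
  P(Y=1) = 3/11 + 0 + 1/33 = 10/33
H(X|Y) = Σ_y P(y)·H(X|Y=y):
  Y=0: P(Y=0) = 23/33, P(X|Y=0) = (9/23, 14/23, 0) → H(X|Y=0) = 0.96564
  Y=1: P(Y=1) = 10/33, P(X|Y=1) = (9/10, 0, 1/10) → H(X|Y=1) = 0.46900
H(X|Y) = (23/33)·0.96564 + (10/33)·0.46900 = 0.8151 bits

I(X;Y) = H(X) - H(X|Y) = 1.1546 - 0.8151 = 0.3395 bits

Cross-check via I(X;Y) = H(X) + H(Y) - H(X,Y): computing H(Y) from the column sums and H(X,Y) from the 6 cells in the same way gives H(Y) = 0.8850 bits and H(X,Y) = 1.7001 bits, so
I(X;Y) = 1.1546 + 0.8850 - 1.7001 = 0.3395 bits ✓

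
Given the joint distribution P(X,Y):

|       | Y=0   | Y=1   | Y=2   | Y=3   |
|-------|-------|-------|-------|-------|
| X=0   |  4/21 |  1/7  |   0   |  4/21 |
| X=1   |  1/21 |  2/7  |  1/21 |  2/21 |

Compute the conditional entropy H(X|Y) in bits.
0.8278 bits

H(X|Y) = H(X,Y) - H(Y)

H(X,Y) = -Σ_{x,y} P(x,y) log₂ P(x,y). Per-cell terms -P(x,y)·log₂P(x,y):
  X=0: 0.45568, 0.40105, 0.00000, 0.45568
  X=1: 0.20916, 0.51639, 0.20916, 0.32308
  (cells with P = 0 contribute 0)
Sum of the 8 terms: H(X,Y) = 2.5702 bits

Marginal of Y (column sums):
  P(Y=0) = 4/21 + 1/21 = 5/21
  P(Y=1) = 1/7 + 2/7 = 3/7
  P(Y=2) = 0 + 1/21 = 1/21
  P(Y=3) = 4/21 + 2/21 = 2/7
H(Y) = -[(5/21)·log₂(5/21) + (3/7)·log₂(3/7) + (1/21)·log₂(1/21) + (2/7)·log₂(2/7)]
  = 0.49295 + 0.52388 + 0.20916 + 0.51639 = 1.7424 bits

H(X|Y) = H(X,Y) - H(Y) = 2.5702 - 1.7424 = 0.8278 bits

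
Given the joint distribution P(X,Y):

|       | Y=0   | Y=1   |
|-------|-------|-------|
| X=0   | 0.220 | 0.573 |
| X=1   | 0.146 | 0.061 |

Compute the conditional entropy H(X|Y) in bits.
0.6448 bits

H(X|Y) = H(X,Y) - H(Y)

H(X,Y) = -Σ_{x,y} P(x,y) log₂ P(x,y). Per-cell terms -P(x,y)·log₂P(x,y):
  X=0: 0.4805734, 0.4603442
  X=1: 0.4052901, 0.2461379
Sum of the 4 terms: H(X,Y) = 1.592346 bits

Marginal of Y (column sums):
  P(Y=0) = 0.220 + 0.146 = 0.366
  P(Y=1) = 0.573 + 0.061 = 0.634
H(Y) = -[0.366·log₂(0.366) + 0.634·log₂(0.634)]
  = 0.5307309 + 0.4168203 = 0.947551 bits

H(X|Y) = H(X,Y) - H(Y) = 1.592346 - 0.947551 = 0.6448 bits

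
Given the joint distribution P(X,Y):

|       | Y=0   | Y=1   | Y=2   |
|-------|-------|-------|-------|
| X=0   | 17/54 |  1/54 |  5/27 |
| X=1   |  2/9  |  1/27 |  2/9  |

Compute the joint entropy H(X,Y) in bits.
2.2226 bits

H(X,Y) = -Σ_{x,y} P(x,y) log₂ P(x,y). Per-cell terms -P(x,y)·log₂P(x,y):
  X=0: 0.52493, 0.10657, 0.45055
  X=1: 0.48221, 0.17611, 0.48221
Sum of the 6 terms: H(X,Y) = 2.2226 bits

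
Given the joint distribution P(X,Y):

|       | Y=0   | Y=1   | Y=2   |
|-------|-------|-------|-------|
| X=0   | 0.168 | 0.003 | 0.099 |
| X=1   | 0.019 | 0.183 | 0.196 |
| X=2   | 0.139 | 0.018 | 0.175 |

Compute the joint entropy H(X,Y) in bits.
2.7457 bits

H(X,Y) = -Σ_{x,y} P(x,y) log₂ P(x,y). Per-cell terms -P(x,y)·log₂P(x,y):
  X=0: 0.43234, 0.02514, 0.33031
  X=1: 0.10864, 0.44837, 0.46081
  X=2: 0.39571, 0.10433, 0.44005
Sum of the 9 terms: H(X,Y) = 2.7457 bits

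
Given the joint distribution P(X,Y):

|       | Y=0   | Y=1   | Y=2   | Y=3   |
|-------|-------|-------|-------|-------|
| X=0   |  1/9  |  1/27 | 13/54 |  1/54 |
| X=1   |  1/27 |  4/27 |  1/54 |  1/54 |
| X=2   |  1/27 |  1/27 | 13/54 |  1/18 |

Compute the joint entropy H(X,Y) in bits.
3.0053 bits

H(X,Y) = -Σ_{x,y} P(x,y) log₂ P(x,y). Per-cell terms -P(x,y)·log₂P(x,y):
  X=0: 0.35221, 0.17611, 0.49459, 0.10657
  X=1: 0.17611, 0.40813, 0.10657, 0.10657
  X=2: 0.17611, 0.17611, 0.49459, 0.23166
Sum of the 12 terms: H(X,Y) = 3.0053 bits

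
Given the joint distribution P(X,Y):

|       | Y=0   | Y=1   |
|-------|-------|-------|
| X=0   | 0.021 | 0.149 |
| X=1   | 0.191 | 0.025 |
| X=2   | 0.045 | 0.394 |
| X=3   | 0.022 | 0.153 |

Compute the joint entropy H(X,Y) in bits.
2.3818 bits

H(X,Y) = -Σ_{x,y} P(x,y) log₂ P(x,y). Per-cell terms -P(x,y)·log₂P(x,y):
  X=0: 0.11704, 0.40925
  X=1: 0.45618, 0.13305
  X=2: 0.20133, 0.52943
  X=3: 0.12114, 0.41438
Sum of the 8 terms: H(X,Y) = 2.3818 bits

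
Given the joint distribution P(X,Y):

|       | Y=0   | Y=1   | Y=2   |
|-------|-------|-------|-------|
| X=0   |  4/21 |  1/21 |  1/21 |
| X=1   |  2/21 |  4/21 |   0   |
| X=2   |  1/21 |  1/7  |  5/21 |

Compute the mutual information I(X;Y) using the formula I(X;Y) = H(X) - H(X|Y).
0.3759 bits

I(X;Y) = H(X) - H(X|Y)

Marginal of X (row sums):
  P(X=0) = 4/21 + 1/21 + 1/21 = 2/7
  P(X=1) = 2/21 + 4/21 + 0 = 2/7
  P(X=2) = 1/21 + 1/7 + 5/21 = 3/7
H(X) = -[(2/7)·log₂(2/7) + (2/7)·log₂(2/7) + (3/7)·log₂(3/7)]
  = 0.5164 + 0.5164 + 0.5239 = 1.5567 bits

Marginal of Y (column sums):
  P(Y=0) = 4/21 + 2/21 + 1/21 = 1/3
  P(Y=1) = 1/21 + 4/21 + 1/7 = 8/21
  P(Y=2) = 1/21 + 0 + 5/21 = 2/7
H(X|Y) = Σ_y P(y)·H(X|Y=y):
  Y=0: P(Y=0) = 1/3, P(X|Y=0) = (4/7, 2/7, 1/7) → H(X|Y=0) = 1.3788
  Y=1: P(Y=1) = 8/21, P(X|Y=1) = (1/8, 1/2, 3/8) → H(X|Y=1) = 1.4056
  Y=2: P(Y=2) = 2/7, P(X|Y=2) = (1/6, 0, 5/6) → H(X|Y=2) = 0.6500
H(X|Y) = (1/3)·1.3788 + (8/21)·1.4056 + (2/7)·0.6500 = 1.1808 bits

I(X;Y) = H(X) - H(X|Y) = 1.5567 - 1.1808 = 0.3759 bits

Cross-check via I(X;Y) = H(X) + H(Y) - H(X,Y): computing H(Y) from the column sums and H(X,Y) from the 9 cells in the same way gives H(Y) = 1.5751 bits and H(X,Y) = 2.7559 bits, so
I(X;Y) = 1.5567 + 1.5751 - 2.7559 = 0.3759 bits ✓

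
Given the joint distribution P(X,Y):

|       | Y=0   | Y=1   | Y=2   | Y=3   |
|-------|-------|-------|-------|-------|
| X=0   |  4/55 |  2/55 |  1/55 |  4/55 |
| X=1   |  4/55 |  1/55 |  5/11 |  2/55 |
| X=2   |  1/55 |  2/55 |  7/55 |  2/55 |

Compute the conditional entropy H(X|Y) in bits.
1.1428 bits

H(X|Y) = H(X,Y) - H(Y)

H(X,Y) = -Σ_{x,y} P(x,y) log₂ P(x,y). Per-cell terms -P(x,y)·log₂P(x,y):
  X=0: 0.2750, 0.1739, 0.1051, 0.2750
  X=1: 0.2750, 0.1051, 0.5170, 0.1739
  X=2: 0.1051, 0.1739, 0.3785, 0.1739
Sum of the 12 terms: H(X,Y) = 2.7314 bits

Marginal of Y (column sums):
  P(Y=0) = 4/55 + 4/55 + 1/55 = 9/55
  P(Y=1) = 2/55 + 1/55 + 2/55 = 1/11
  P(Y=2) = 1/55 + 5/11 + 7/55 = 3/5
  P(Y=3) = 4/55 + 2/55 + 2/55 = 8/55
H(Y) = -[(9/55)·log₂(9/55) + (1/11)·log₂(1/11) + (3/5)·log₂(3/5) + (8/55)·log₂(8/55)]
  = 0.4273 + 0.3145 + 0.4422 + 0.4046 = 1.5886 bits

H(X|Y) = H(X,Y) - H(Y) = 2.7314 - 1.5886 = 1.1428 bits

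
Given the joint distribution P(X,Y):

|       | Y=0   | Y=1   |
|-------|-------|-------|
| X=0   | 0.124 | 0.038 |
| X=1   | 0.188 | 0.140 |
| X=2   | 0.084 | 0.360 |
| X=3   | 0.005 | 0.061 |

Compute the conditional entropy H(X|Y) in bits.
1.5467 bits

H(X|Y) = H(X,Y) - H(Y)

H(X,Y) = -Σ_{x,y} P(x,y) log₂ P(x,y). Per-cell terms -P(x,y)·log₂P(x,y):
  X=0: 0.373437, 0.179279
  X=1: 0.453305, 0.397110
  X=2: 0.300171, 0.530615
  X=3: 0.038219, 0.246138
Sum of the 8 terms: H(X,Y) = 2.51827 bits

Marginal of Y (column sums):
  P(Y=0) = 0.124 + 0.188 + 0.084 + 0.005 = 0.401
  P(Y=1) = 0.038 + 0.140 + 0.360 + 0.061 = 0.599
H(Y) = -[0.401·log₂(0.401) + 0.599·log₂(0.599)]
  = 0.528649 + 0.442884 = 0.97153 bits

H(X|Y) = H(X,Y) - H(Y) = 2.51827 - 0.97153 = 1.5467 bits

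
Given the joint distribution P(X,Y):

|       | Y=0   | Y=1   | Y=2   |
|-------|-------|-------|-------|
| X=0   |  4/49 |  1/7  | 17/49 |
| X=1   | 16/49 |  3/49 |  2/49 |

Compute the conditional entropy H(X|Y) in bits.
0.6628 bits

H(X|Y) = H(X,Y) - H(Y)

H(X,Y) = -Σ_{x,y} P(x,y) log₂ P(x,y). Per-cell terms -P(x,y)·log₂P(x,y):
  X=0: 0.29508, 0.40105, 0.52986
  X=1: 0.52725, 0.24672, 0.18836
Sum of the 6 terms: H(X,Y) = 2.18832 bits

Marginal of Y (column sums):
  P(Y=0) = 4/49 + 16/49 = 20/49
  P(Y=1) = 1/7 + 3/49 = 10/49
  P(Y=2) = 17/49 + 2/49 = 19/49
H(Y) = -[(20/49)·log₂(20/49) + (10/49)·log₂(10/49) + (19/49)·log₂(19/49)]
  = 0.52767 + 0.46791 + 0.52998 = 1.52556 bits

H(X|Y) = H(X,Y) - H(Y) = 2.18832 - 1.52556 = 0.6628 bits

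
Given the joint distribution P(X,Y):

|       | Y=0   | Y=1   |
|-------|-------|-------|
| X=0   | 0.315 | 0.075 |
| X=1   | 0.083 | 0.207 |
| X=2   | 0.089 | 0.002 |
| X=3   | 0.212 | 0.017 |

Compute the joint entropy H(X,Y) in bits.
2.4765 bits

H(X,Y) = -Σ_{x,y} P(x,y) log₂ P(x,y). Per-cell terms -P(x,y)·log₂P(x,y):
  X=0: 0.5250, 0.2803
  X=1: 0.2980, 0.4704
  X=2: 0.3106, 0.0179
  X=3: 0.4744, 0.0999
Sum of the 8 terms: H(X,Y) = 2.4765 bits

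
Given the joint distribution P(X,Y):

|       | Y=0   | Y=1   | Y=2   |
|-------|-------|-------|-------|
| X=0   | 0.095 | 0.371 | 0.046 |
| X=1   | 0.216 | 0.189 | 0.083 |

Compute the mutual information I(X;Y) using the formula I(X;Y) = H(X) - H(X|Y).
0.0857 bits

I(X;Y) = H(X) - H(X|Y)

Marginal of X (row sums):
  P(X=0) = 0.095 + 0.371 + 0.046 = 0.512
  P(X=1) = 0.216 + 0.189 + 0.083 = 0.488
H(X) = -[0.512·log₂(0.512) + 0.488·log₂(0.488)]
  = 0.4945 + 0.5051 = 0.9996 bits

Marginal of Y (column sums):
  P(Y=0) = 0.095 + 0.216 = 0.311
  P(Y=1) = 0.371 + 0.189 = 0.560
  P(Y=2) = 0.046 + 0.083 = 0.129
H(X|Y) = Σ_y P(y)·H(X|Y=y):
  Y=0: P(Y=0) = 0.311, P(X|Y=0) = (95/311, 216/311) → H(X|Y=0) = 0.8879
  Y=1: P(Y=1) = 0.560, P(X|Y=1) = (53/80, 27/80) → H(X|Y=1) = 0.9224
  Y=2: P(Y=2) = 0.129, P(X|Y=2) = (46/129, 83/129) → H(X|Y=2) = 0.9398
H(X|Y) = 0.311·0.8879 + 0.560·0.9224 + 0.129·0.9398 = 0.9139 bits

I(X;Y) = H(X) - H(X|Y) = 0.9996 - 0.9139 = 0.0857 bits

Cross-check via I(X;Y) = H(X) + H(Y) - H(X,Y): computing H(Y) from the column sums and H(X,Y) from the 6 cells in the same way gives H(Y) = 1.3736 bits and H(X,Y) = 2.2875 bits, so
I(X;Y) = 0.9996 + 1.3736 - 2.2875 = 0.0857 bits ✓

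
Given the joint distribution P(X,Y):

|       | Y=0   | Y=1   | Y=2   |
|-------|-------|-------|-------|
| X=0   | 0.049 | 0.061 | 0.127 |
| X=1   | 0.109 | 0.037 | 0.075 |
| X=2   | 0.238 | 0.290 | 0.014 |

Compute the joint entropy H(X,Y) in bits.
2.7392 bits

H(X,Y) = -Σ_{x,y} P(x,y) log₂ P(x,y). Per-cell terms -P(x,y)·log₂P(x,y):
  X=0: 0.2132, 0.2461, 0.3781
  X=1: 0.3485, 0.1760, 0.2803
  X=2: 0.4929, 0.5179, 0.0862
Sum of the 9 terms: H(X,Y) = 2.7392 bits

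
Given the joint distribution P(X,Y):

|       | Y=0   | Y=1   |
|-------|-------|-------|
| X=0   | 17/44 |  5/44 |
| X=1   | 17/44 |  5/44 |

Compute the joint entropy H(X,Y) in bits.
1.7732 bits

H(X,Y) = -Σ_{x,y} P(x,y) log₂ P(x,y). Per-cell terms -P(x,y)·log₂P(x,y):
  X=0: 0.5301, 0.3565
  X=1: 0.5301, 0.3565
Sum of the 4 terms: H(X,Y) = 1.7732 bits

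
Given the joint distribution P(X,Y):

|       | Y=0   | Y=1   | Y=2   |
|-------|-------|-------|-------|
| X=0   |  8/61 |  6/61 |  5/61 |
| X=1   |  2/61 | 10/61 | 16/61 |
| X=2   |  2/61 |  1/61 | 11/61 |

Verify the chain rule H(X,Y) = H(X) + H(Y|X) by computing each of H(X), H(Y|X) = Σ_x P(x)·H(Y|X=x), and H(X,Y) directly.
H(X) = 1.5271 bits, H(Y|X) = 1.2824 bits, H(X,Y) = 2.8095 bits

Marginal of X (row sums):
  P(X=0) = 8/61 + 6/61 + 5/61 = 19/61
  P(X=1) = 2/61 + 10/61 + 16/61 = 28/61
  P(X=2) = 2/61 + 1/61 + 11/61 = 14/61
H(X) = -[(19/61)·log₂(19/61) + (28/61)·log₂(28/61) + (14/61)·log₂(14/61)]
  = 0.52415 + 0.51565 + 0.48733 = 1.5271 bits

H(Y|X) = Σ_x P(x)·H(Y|X=x):
  X=0: P(X=0) = 19/61, P(Y|X=0) = (8/19, 6/19, 5/19) → H(Y|X=0) = 1.55743
  X=1: P(X=1) = 28/61, P(Y|X=1) = (1/14, 5/14, 4/7) → H(Y|X=1) = 1.26381
  X=2: P(X=2) = 14/61, P(Y|X=2) = (1/7, 1/14, 11/14) → H(Y|X=2) = 0.94637
H(Y|X) = (19/61)·1.55743 + (28/61)·1.26381 + (14/61)·0.94637 = 1.2824 bits

H(X,Y) = -Σ_{x,y} P(x,y) log₂ P(x,y). Per-cell terms -P(x,y)·log₂P(x,y):
  X=0: 0.38436, 0.32909, 0.29580
  X=1: 0.16166, 0.42767, 0.50642
  X=2: 0.16166, 0.09723, 0.44565
Sum of the 9 terms: H(X,Y) = 2.8095 bits

Chain rule check:
  H(X) + H(Y|X) = 1.5271 + 1.2824 = 2.8095 bits
  H(X,Y) = 2.8095 bits
✓ Chain rule verified.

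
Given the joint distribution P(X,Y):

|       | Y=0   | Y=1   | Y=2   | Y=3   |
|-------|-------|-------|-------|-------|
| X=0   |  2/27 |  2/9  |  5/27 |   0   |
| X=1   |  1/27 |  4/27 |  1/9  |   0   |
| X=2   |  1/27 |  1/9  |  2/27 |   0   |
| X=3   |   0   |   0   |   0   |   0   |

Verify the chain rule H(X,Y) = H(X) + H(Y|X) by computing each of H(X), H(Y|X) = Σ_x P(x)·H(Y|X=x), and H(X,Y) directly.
H(X) = 1.5099 bits, H(Y|X) = 1.4439 bits, H(X,Y) = 2.9538 bits

Marginal of X (row sums):
  P(X=0) = 2/27 + 2/9 + 5/27 + 0 = 13/27
  P(X=1) = 1/27 + 4/27 + 1/9 + 0 = 8/27
  P(X=2) = 1/27 + 1/9 + 2/27 + 0 = 2/9
  P(X=3) = 0 + 0 + 0 + 0 = 0
H(X) = -[(13/27)·log₂(13/27) + (8/27)·log₂(8/27) + (2/9)·log₂(2/9)]   (outcomes with P = 0 contribute 0)
  = 0.50770 + 0.51997 + 0.48221 = 1.5099 bits

H(Y|X) = Σ_x P(x)·H(Y|X=x):
  X=0: P(X=0) = 13/27, P(Y|X=0) = (2/13, 6/13, 5/13, 0) → H(Y|X=0) = 1.46048
  X=1: P(X=1) = 8/27, P(Y|X=1) = (1/8, 1/2, 3/8, 0) → H(Y|X=1) = 1.40564
  X=2: P(X=2) = 2/9, P(Y|X=2) = (1/6, 1/2, 1/3, 0) → H(Y|X=2) = 1.45915
  X=3: P(X=3) = 0 → contributes 0
H(Y|X) = (13/27)·1.46048 + (8/27)·1.40564 + (2/9)·1.45915 = 1.4439 bits

H(X,Y) = -Σ_{x,y} P(x,y) log₂ P(x,y). Per-cell terms -P(x,y)·log₂P(x,y):
  X=0: 0.27814, 0.48221, 0.45055, 0.00000
  X=1: 0.17611, 0.40813, 0.35221, 0.00000
  X=2: 0.17611, 0.35221, 0.27814, 0.00000
  X=3: 0.00000, 0.00000, 0.00000, 0.00000
  (cells with P = 0 contribute 0)
Sum of the 16 terms: H(X,Y) = 2.9538 bits

Chain rule check:
  H(X) + H(Y|X) = 1.5099 + 1.4439 = 2.9538 bits
  H(X,Y) = 2.9538 bits
✓ Chain rule verified.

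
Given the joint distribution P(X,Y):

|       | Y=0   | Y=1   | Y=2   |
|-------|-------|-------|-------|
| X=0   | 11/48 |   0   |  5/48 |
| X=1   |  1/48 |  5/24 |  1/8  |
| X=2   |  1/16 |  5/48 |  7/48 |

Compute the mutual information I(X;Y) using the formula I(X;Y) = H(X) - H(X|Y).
0.3777 bits

I(X;Y) = H(X) - H(X|Y)

Marginal of X (row sums):
  P(X=0) = 11/48 + 0 + 5/48 = 1/3
  P(X=1) = 1/48 + 5/24 + 1/8 = 17/48
  P(X=2) = 1/16 + 5/48 + 7/48 = 5/16
H(X) = -[(1/3)·log₂(1/3) + (17/48)·log₂(17/48) + (5/16)·log₂(5/16)]
  = 0.52832 + 0.53036 + 0.52440 = 1.5831 bits

Marginal of Y (column sums):
  P(Y=0) = 11/48 + 1/48 + 1/16 = 5/16
  P(Y=1) = 0 + 5/24 + 5/48 = 5/16
  P(Y=2) = 5/48 + 1/8 + 7/48 = 3/8
H(X|Y) = Σ_y P(y)·H(X|Y=y):
  Y=0: P(Y=0) = 5/16, P(X|Y=0) = (11/15, 1/15, 1/5) → H(X|Y=0) = 1.05298
  Y=1: P(Y=1) = 5/16, P(X|Y=1) = (0, 2/3, 1/3) → H(X|Y=1) = 0.91830
  Y=2: P(Y=2) = 3/8, P(X|Y=2) = (5/18, 1/3, 7/18) → H(X|Y=2) = 1.57154
H(X|Y) = (5/16)·1.05298 + (5/16)·0.91830 + (3/8)·1.57154 = 1.2054 bits

I(X;Y) = H(X) - H(X|Y) = 1.5831 - 1.2054 = 0.3777 bits

Cross-check via I(X;Y) = H(X) + H(Y) - H(X,Y): computing H(Y) from the column sums and H(X,Y) from the 9 cells in the same way gives H(Y) = 1.5794 bits and H(X,Y) = 2.7848 bits, so
I(X;Y) = 1.5831 + 1.5794 - 2.7848 = 0.3777 bits ✓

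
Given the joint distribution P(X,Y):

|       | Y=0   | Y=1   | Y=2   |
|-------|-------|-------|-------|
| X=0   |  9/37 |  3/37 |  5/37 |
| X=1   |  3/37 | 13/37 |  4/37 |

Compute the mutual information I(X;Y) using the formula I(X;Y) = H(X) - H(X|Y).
0.1900 bits

I(X;Y) = H(X) - H(X|Y)

Marginal of X (row sums):
  P(X=0) = 9/37 + 3/37 + 5/37 = 17/37
  P(X=1) = 3/37 + 13/37 + 4/37 = 20/37
H(X) = -[(17/37)·log₂(17/37) + (20/37)·log₂(20/37)]
  = 0.515509 + 0.479743 = 0.99525 bits

Marginal of Y (column sums):
  P(Y=0) = 9/37 + 3/37 = 12/37
  P(Y=1) = 3/37 + 13/37 = 16/37
  P(Y=2) = 5/37 + 4/37 = 9/37
H(X|Y) = Σ_y P(y)·H(X|Y=y):
  Y=0: P(Y=0) = 12/37, P(X|Y=0) = (3/4, 1/4) → H(X|Y=0) = 0.811278
  Y=1: P(Y=1) = 16/37, P(X|Y=1) = (3/16, 13/16) → H(X|Y=1) = 0.696212
  Y=2: P(Y=2) = 9/37, P(X|Y=2) = (5/9, 4/9) → H(X|Y=2) = 0.991076
H(X|Y) = (12/37)·0.811278 + (16/37)·0.696212 + (9/37)·0.991076 = 0.80525 bits

I(X;Y) = H(X) - H(X|Y) = 0.99525 - 0.80525 = 0.1900 bits

Cross-check via I(X;Y) = H(X) + H(Y) - H(X,Y): computing H(Y) from the column sums and H(X,Y) from the 6 cells in the same way gives H(Y) = 1.54597 bits and H(X,Y) = 2.35122 bits, so
I(X;Y) = 0.99525 + 1.54597 - 2.35122 = 0.1900 bits ✓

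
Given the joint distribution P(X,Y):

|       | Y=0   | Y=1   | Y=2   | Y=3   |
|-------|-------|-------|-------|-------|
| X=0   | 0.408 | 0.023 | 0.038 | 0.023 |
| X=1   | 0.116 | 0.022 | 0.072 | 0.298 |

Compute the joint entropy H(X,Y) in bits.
2.2327 bits

H(X,Y) = -Σ_{x,y} P(x,y) log₂ P(x,y). Per-cell terms -P(x,y)·log₂P(x,y):
  X=0: 0.527690, 0.125171, 0.179279, 0.125171
  X=1: 0.360505, 0.121140, 0.273302, 0.520491
Sum of the 8 terms: H(X,Y) = 2.2327 bits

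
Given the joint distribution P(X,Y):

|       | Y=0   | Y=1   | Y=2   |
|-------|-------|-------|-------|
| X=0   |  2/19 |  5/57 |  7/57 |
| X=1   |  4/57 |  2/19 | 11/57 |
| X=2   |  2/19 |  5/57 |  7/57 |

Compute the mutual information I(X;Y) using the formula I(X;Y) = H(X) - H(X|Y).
0.0198 bits

I(X;Y) = H(X) - H(X|Y)

Marginal of X (row sums):
  P(X=0) = 2/19 + 5/57 + 7/57 = 6/19
  P(X=1) = 4/57 + 2/19 + 11/57 = 7/19
  P(X=2) = 2/19 + 5/57 + 7/57 = 6/19
H(X) = -[(6/19)·log₂(6/19) + (7/19)·log₂(7/19) + (6/19)·log₂(6/19)]
  = 0.52515 + 0.53074 + 0.52515 = 1.5810 bits

Marginal of Y (column sums):
  P(Y=0) = 2/19 + 4/57 + 2/19 = 16/57
  P(Y=1) = 5/57 + 2/19 + 5/57 = 16/57
  P(Y=2) = 7/57 + 11/57 + 7/57 = 25/57
H(X|Y) = Σ_y P(y)·H(X|Y=y):
  Y=0: P(Y=0) = 16/57, P(X|Y=0) = (3/8, 1/4, 3/8) → H(X|Y=0) = 1.56128
  Y=1: P(Y=1) = 16/57, P(X|Y=1) = (5/16, 3/8, 5/16) → H(X|Y=1) = 1.57943
  Y=2: P(Y=2) = 25/57, P(X|Y=2) = (7/25, 11/25, 7/25) → H(X|Y=2) = 1.54959
H(X|Y) = (16/57)·1.56128 + (16/57)·1.57943 + (25/57)·1.54959 = 1.5612 bits

I(X;Y) = H(X) - H(X|Y) = 1.5810 - 1.5612 = 0.0198 bits

Cross-check via I(X;Y) = H(X) + H(Y) - H(X,Y): computing H(Y) from the column sums and H(X,Y) from the 9 cells in the same way gives H(Y) = 1.5505 bits and H(X,Y) = 3.1117 bits, so
I(X;Y) = 1.5810 + 1.5505 - 3.1117 = 0.0198 bits ✓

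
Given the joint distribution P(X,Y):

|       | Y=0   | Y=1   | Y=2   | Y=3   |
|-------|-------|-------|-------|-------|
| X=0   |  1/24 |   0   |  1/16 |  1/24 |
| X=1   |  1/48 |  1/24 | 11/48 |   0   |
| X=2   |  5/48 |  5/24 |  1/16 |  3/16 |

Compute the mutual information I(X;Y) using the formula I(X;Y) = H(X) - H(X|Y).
0.3980 bits

I(X;Y) = H(X) - H(X|Y)

Marginal of X (row sums):
  P(X=0) = 1/24 + 0 + 1/16 + 1/24 = 7/48
  P(X=1) = 1/48 + 1/24 + 11/48 + 0 = 7/24
  P(X=2) = 5/48 + 5/24 + 1/16 + 3/16 = 9/16
H(X) = -[(7/48)·log₂(7/48) + (7/24)·log₂(7/24) + (9/16)·log₂(9/16)]
  = 0.40507 + 0.51847 + 0.46692 = 1.3905 bits

Marginal of Y (column sums):
  P(Y=0) = 1/24 + 1/48 + 5/48 = 1/6
  P(Y=1) = 0 + 1/24 + 5/24 = 1/4
  P(Y=2) = 1/16 + 11/48 + 1/16 = 17/48
  P(Y=3) = 1/24 + 0 + 3/16 = 11/48
H(X|Y) = Σ_y P(y)·H(X|Y=y):
  Y=0: P(Y=0) = 1/6, P(X|Y=0) = (1/4, 1/8, 5/8) → H(X|Y=0) = 1.29879
  Y=1: P(Y=1) = 1/4, P(X|Y=1) = (0, 1/6, 5/6) → H(X|Y=1) = 0.65002
  Y=2: P(Y=2) = 17/48, P(X|Y=2) = (3/17, 11/17, 3/17) → H(X|Y=2) = 1.28961
  Y=3: P(Y=3) = 11/48, P(X|Y=3) = (2/11, 0, 9/11) → H(X|Y=3) = 0.68404
H(X|Y) = (1/6)·1.29879 + (1/4)·0.65002 + (17/48)·1.28961 + (11/48)·0.68404 = 0.9925 bits

I(X;Y) = H(X) - H(X|Y) = 1.3905 - 0.9925 = 0.3980 bits

Cross-check via I(X;Y) = H(X) + H(Y) - H(X,Y): computing H(Y) from the column sums and H(X,Y) from the 12 cells in the same way gives H(Y) = 1.9483 bits and H(X,Y) = 2.9408 bits, so
I(X;Y) = 1.3905 + 1.9483 - 2.9408 = 0.3980 bits ✓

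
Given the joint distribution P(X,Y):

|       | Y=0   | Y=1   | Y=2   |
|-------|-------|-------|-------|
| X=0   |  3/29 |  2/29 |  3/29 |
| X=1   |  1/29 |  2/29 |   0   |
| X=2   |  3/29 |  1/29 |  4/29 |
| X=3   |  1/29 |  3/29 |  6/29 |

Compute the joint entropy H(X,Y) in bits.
3.2535 bits

H(X,Y) = -Σ_{x,y} P(x,y) log₂ P(x,y). Per-cell terms -P(x,y)·log₂P(x,y):
  X=0: 0.33859, 0.26607, 0.33859
  X=1: 0.16752, 0.26607, 0.00000
  X=2: 0.33859, 0.16752, 0.39420
  X=3: 0.16752, 0.33859, 0.47028
  (cells with P = 0 contribute 0)
Sum of the 12 terms: H(X,Y) = 3.2535 bits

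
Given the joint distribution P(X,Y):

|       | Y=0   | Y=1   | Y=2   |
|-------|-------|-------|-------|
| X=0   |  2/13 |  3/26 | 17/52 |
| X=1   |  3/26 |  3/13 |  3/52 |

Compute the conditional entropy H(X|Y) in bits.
0.8177 bits

H(X|Y) = H(X,Y) - H(Y)

H(X,Y) = -Σ_{x,y} P(x,y) log₂ P(x,y). Per-cell terms -P(x,y)·log₂P(x,y):
  X=0: 0.41545, 0.35948, 0.52732
  X=1: 0.35948, 0.48819, 0.23743
Sum of the 6 terms: H(X,Y) = 2.38735 bits

Marginal of Y (column sums):
  P(Y=0) = 2/13 + 3/26 = 7/26
  P(Y=1) = 3/26 + 3/13 = 9/26
  P(Y=2) = 17/52 + 3/52 = 5/13
H(Y) = -[(7/26)·log₂(7/26) + (9/26)·log₂(9/26) + (5/13)·log₂(5/13)]
  = 0.50968 + 0.52979 + 0.53020 = 1.56967 bits

H(X|Y) = H(X,Y) - H(Y) = 2.38735 - 1.56967 = 0.8177 bits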